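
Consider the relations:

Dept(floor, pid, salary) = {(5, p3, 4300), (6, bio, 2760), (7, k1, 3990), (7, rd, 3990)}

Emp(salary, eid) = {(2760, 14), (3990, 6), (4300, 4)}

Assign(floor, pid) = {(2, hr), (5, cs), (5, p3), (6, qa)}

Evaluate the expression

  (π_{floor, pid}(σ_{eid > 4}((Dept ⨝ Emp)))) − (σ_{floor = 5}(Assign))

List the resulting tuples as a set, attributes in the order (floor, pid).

{(6, bio), (7, k1), (7, rd)}

Joining Dept and Emp on salary yields {(5, p3, 4300, 4), (6, bio, 2760, 14), (7, k1, 3990, 6), (7, rd, 3990, 6)}.
Apply σ_{eid > 4}; surviving tuples: {(6, bio, 2760, 14), (7, k1, 3990, 6), (7, rd, 3990, 6)}
Keep only column(s) floor, pid: {(6, bio), (7, k1), (7, rd)}
Apply σ_{floor = 5}; surviving tuples: {(5, cs), (5, p3)}
Difference: {(6, bio), (7, k1), (7, rd)} with {(5, cs), (5, p3)} → {(6, bio), (7, k1), (7, rd)}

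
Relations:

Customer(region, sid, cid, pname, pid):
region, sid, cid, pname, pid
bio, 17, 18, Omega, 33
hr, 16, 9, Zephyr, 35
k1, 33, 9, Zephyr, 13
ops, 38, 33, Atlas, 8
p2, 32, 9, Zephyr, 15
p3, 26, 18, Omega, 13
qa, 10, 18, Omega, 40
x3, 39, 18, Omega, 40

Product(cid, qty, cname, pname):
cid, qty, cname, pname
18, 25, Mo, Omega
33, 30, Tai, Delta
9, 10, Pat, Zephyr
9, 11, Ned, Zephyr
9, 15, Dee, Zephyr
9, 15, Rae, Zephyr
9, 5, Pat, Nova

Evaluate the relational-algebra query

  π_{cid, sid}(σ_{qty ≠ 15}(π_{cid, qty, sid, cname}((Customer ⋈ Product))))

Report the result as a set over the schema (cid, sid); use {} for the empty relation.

Natural join on cid, pname: {(bio, 17, 18, Omega, 33, 25, Mo), (hr, 16, 9, Zephyr, 35, 10, Pat), (hr, 16, 9, Zephyr, 35, 11, Ned), (hr, 16, 9, Zephyr, 35, 15, Dee), (hr, 16, 9, Zephyr, 35, 15, Rae), (k1, 33, 9, Zephyr, 13, 10, Pat), (k1, 33, 9, Zephyr, 13, 11, Ned), (k1, 33, 9, Zephyr, 13, 15, Dee), (k1, 33, 9, Zephyr, 13, 15, Rae), (p2, 32, 9, Zephyr, 15, 10, Pat), (p2, 32, 9, Zephyr, 15, 11, Ned), (p2, 32, 9, Zephyr, 15, 15, Dee), (p2, 32, 9, Zephyr, 15, 15, Rae), (p3, 26, 18, Omega, 13, 25, Mo), (qa, 10, 18, Omega, 40, 25, Mo), (x3, 39, 18, Omega, 40, 25, Mo)}
Projecting to cid, qty, sid, cname: {(18, 25, 10, Mo), (18, 25, 17, Mo), (18, 25, 26, Mo), (18, 25, 39, Mo), (9, 10, 16, Pat), (9, 10, 32, Pat), (9, 10, 33, Pat), (9, 11, 16, Ned), (9, 11, 32, Ned), (9, 11, 33, Ned), (9, 15, 16, Dee), (9, 15, 16, Rae), (9, 15, 32, Dee), (9, 15, 32, Rae), (9, 15, 33, Dee), (9, 15, 33, Rae)}
Filtering on qty ≠ 15 leaves {(18, 25, 10, Mo), (18, 25, 17, Mo), (18, 25, 26, Mo), (18, 25, 39, Mo), (9, 10, 16, Pat), (9, 10, 32, Pat), (9, 10, 33, Pat), (9, 11, 16, Ned), (9, 11, 32, Ned), (9, 11, 33, Ned)}.
Projecting to cid, sid (3 duplicate(s) eliminated): {(18, 10), (18, 17), (18, 26), (18, 39), (9, 16), (9, 32), (9, 33)}

{(18, 10), (18, 17), (18, 26), (18, 39), (9, 16), (9, 32), (9, 33)}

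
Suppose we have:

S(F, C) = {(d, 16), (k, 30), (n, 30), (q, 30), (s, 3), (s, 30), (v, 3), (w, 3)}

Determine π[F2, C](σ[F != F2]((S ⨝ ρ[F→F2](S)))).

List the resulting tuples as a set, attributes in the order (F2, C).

{(k, 30), (n, 30), (q, 30), (s, 3), (s, 30), (v, 3), (w, 3)}

ρ[F→F2]: schema becomes (F2, C); tuples unchanged.
Natural join on C: {(d, 16, d), (k, 30, k), (k, 30, n), (k, 30, q), (k, 30, s), (n, 30, k), (n, 30, n), (n, 30, q), (n, 30, s), (q, 30, k), (q, 30, n), (q, 30, q), (q, 30, s), (s, 3, s), (s, 3, v), (s, 3, w), (s, 30, k), (s, 30, n), (s, 30, q), (s, 30, s), (v, 3, s), (v, 3, v), (v, 3, w), (w, 3, s), (w, 3, v), (w, 3, w)}
Selection F != F2: {(k, 30, n), (k, 30, q), (k, 30, s), (n, 30, k), (n, 30, q), (n, 30, s), (q, 30, k), (q, 30, n), (q, 30, s), (s, 3, v), (s, 3, w), (s, 30, k), (s, 30, n), (s, 30, q), (v, 3, s), (v, 3, w), (w, 3, s), (w, 3, v)}
π[F2, C]: project onto (F2, C) (11 duplicate(s) eliminated) → {(k, 30), (n, 30), (q, 30), (s, 3), (s, 30), (v, 3), (w, 3)}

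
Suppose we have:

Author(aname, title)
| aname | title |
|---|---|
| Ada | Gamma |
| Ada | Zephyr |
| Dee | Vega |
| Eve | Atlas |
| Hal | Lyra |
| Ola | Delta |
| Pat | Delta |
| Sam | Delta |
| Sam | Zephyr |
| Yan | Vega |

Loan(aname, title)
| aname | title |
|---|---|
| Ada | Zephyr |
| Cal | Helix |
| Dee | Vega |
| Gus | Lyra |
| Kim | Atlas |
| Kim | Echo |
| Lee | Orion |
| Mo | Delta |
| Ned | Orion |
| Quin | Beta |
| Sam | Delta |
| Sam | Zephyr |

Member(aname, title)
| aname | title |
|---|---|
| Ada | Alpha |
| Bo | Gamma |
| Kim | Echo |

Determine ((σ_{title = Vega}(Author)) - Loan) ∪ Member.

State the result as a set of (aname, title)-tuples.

Filtering on title = Vega leaves {(Dee, Vega), (Yan, Vega)}.
Difference: {(Dee, Vega), (Yan, Vega)} with {(Ada, Zephyr), (Cal, Helix), (Dee, Vega), (Gus, Lyra), (Kim, Atlas), (Kim, Echo), (Lee, Orion), (Mo, Delta), (Ned, Orion), (Quin, Beta), (Sam, Delta), (Sam, Zephyr)} → {(Yan, Vega)}
Union: {(Yan, Vega)} with {(Ada, Alpha), (Bo, Gamma), (Kim, Echo)} → {(Ada, Alpha), (Bo, Gamma), (Kim, Echo), (Yan, Vega)}

{(Ada, Alpha), (Bo, Gamma), (Kim, Echo), (Yan, Vega)}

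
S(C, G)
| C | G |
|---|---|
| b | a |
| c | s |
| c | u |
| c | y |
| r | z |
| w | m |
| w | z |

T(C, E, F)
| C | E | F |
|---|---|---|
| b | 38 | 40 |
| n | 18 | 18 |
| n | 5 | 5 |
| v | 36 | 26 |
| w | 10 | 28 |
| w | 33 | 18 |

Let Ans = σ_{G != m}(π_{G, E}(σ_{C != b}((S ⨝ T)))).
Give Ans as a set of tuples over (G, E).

{(z, 10), (z, 33)}

S ⋈ T (natural join on C): {(b, a, 38, 40), (w, m, 10, 28), (w, m, 33, 18), (w, z, 10, 28), (w, z, 33, 18)}
σ[C != b]: keep tuples satisfying C != b → {(w, m, 10, 28), (w, m, 33, 18), (w, z, 10, 28), (w, z, 33, 18)}
π_{G, E} gives {(m, 10), (m, 33), (z, 10), (z, 33)}.
σ[G != m]: keep tuples satisfying G != m → {(z, 10), (z, 33)}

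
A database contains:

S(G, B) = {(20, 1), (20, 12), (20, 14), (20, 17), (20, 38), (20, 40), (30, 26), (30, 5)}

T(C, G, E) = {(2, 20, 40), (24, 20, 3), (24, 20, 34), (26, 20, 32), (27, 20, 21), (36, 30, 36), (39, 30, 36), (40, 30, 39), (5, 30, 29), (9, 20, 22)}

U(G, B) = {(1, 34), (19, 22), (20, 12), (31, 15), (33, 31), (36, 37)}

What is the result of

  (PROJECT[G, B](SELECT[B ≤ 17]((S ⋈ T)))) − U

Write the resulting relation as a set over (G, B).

S ⋈ T (natural join on G): {(20, 1, 2, 40), (20, 1, 24, 3), (20, 1, 24, 34), (20, 1, 26, 32), (20, 1, 27, 21), (20, 1, 9, 22), (20, 12, 2, 40), (20, 12, 24, 3), (20, 12, 24, 34), (20, 12, 26, 32), (20, 12, 27, 21), (20, 12, 9, 22), (20, 14, 2, 40), (20, 14, 24, 3), (20, 14, 24, 34), (20, 14, 26, 32), (20, 14, 27, 21), (20, 14, 9, 22), (20, 17, 2, 40), (20, 17, 24, 3), (20, 17, 24, 34), (20, 17, 26, 32), (20, 17, 27, 21), (20, 17, 9, 22), (20, 38, 2, 40), (20, 38, 24, 3), (20, 38, 24, 34), (20, 38, 26, 32), (20, 38, 27, 21), (20, 38, 9, 22), (20, 40, 2, 40), (20, 40, 24, 3), (20, 40, 24, 34), (20, 40, 26, 32), (20, 40, 27, 21), (20, 40, 9, 22), (30, 26, 36, 36), (30, 26, 39, 36), (30, 26, 40, 39), (30, 26, 5, 29), (30, 5, 36, 36), (30, 5, 39, 36), (30, 5, 40, 39), (30, 5, 5, 29)}
Selection B ≤ 17: {(20, 1, 2, 40), (20, 1, 24, 3), (20, 1, 24, 34), (20, 1, 26, 32), (20, 1, 27, 21), (20, 1, 9, 22), (20, 12, 2, 40), (20, 12, 24, 3), (20, 12, 24, 34), (20, 12, 26, 32), (20, 12, 27, 21), (20, 12, 9, 22), (20, 14, 2, 40), (20, 14, 24, 3), (20, 14, 24, 34), (20, 14, 26, 32), (20, 14, 27, 21), (20, 14, 9, 22), (20, 17, 2, 40), (20, 17, 24, 3), (20, 17, 24, 34), (20, 17, 26, 32), (20, 17, 27, 21), (20, 17, 9, 22), (30, 5, 36, 36), (30, 5, 39, 36), (30, 5, 40, 39), (30, 5, 5, 29)}
Keep only column(s) G, B (23 duplicate(s) eliminated): {(20, 1), (20, 12), (20, 14), (20, 17), (30, 5)}
Set difference of the two operands is {(20, 1), (20, 14), (20, 17), (30, 5)}.

{(20, 1), (20, 14), (20, 17), (30, 5)}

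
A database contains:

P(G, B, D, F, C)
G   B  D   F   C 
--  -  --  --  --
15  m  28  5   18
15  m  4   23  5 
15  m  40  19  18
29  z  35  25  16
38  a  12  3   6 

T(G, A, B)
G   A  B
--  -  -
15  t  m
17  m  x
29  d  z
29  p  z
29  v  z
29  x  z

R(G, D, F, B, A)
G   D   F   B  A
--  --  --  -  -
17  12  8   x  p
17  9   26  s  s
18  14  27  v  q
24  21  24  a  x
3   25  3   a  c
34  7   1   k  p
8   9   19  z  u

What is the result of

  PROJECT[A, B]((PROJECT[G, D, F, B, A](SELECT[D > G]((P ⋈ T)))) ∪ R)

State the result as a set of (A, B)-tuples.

{(c, a), (d, z), (p, k), (p, x), (p, z), (q, v), (s, s), (t, m), (u, z), (v, z), (x, a), (x, z)}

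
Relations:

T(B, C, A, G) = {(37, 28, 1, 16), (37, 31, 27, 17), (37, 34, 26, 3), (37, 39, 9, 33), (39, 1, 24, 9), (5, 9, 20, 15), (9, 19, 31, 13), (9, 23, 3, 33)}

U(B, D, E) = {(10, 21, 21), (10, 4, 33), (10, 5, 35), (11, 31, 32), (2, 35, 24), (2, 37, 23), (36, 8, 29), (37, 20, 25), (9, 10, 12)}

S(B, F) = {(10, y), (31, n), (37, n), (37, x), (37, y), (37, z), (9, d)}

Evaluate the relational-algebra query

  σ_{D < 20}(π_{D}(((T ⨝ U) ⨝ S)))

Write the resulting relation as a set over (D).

{10}

Joining T and U on B yields {(37, 28, 1, 16, 20, 25), (37, 31, 27, 17, 20, 25), (37, 34, 26, 3, 20, 25), (37, 39, 9, 33, 20, 25), (9, 19, 31, 13, 10, 12), (9, 23, 3, 33, 10, 12)}.
Joining (T ⨝ U) and S on B yields {(37, 28, 1, 16, 20, 25, n), (37, 28, 1, 16, 20, 25, x), (37, 28, 1, 16, 20, 25, y), (37, 28, 1, 16, 20, 25, z), (37, 31, 27, 17, 20, 25, n), (37, 31, 27, 17, 20, 25, x), (37, 31, 27, 17, 20, 25, y), (37, 31, 27, 17, 20, 25, z), (37, 34, 26, 3, 20, 25, n), (37, 34, 26, 3, 20, 25, x), (37, 34, 26, 3, 20, 25, y), (37, 34, 26, 3, 20, 25, z), (37, 39, 9, 33, 20, 25, n), (37, 39, 9, 33, 20, 25, x), (37, 39, 9, 33, 20, 25, y), (37, 39, 9, 33, 20, 25, z), (9, 19, 31, 13, 10, 12, d), (9, 23, 3, 33, 10, 12, d)}.
Projecting to D (16 duplicate(s) eliminated): {10, 20}
Apply σ_{D < 20}; surviving tuples: {10}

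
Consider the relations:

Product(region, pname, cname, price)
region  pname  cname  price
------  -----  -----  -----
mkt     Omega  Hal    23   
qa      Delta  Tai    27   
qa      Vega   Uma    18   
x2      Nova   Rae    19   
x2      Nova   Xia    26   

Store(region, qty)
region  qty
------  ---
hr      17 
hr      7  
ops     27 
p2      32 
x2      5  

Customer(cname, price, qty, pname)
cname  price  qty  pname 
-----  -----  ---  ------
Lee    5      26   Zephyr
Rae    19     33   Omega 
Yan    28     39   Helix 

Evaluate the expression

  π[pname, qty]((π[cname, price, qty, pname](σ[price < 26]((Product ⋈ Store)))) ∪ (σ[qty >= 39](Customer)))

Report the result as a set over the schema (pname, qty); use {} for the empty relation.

{(Helix, 39), (Nova, 5)}

Natural join on region: {(x2, Nova, Rae, 19, 5), (x2, Nova, Xia, 26, 5)}
Apply σ_{price < 26}; surviving tuples: {(x2, Nova, Rae, 19, 5)}
Projecting to cname, price, qty, pname: {(Rae, 19, 5, Nova)}
Apply σ_{qty >= 39}; surviving tuples: {(Yan, 28, 39, Helix)}
Taking the union: {(Rae, 19, 5, Nova), (Yan, 28, 39, Helix)}
Projecting to pname, qty: {(Helix, 39), (Nova, 5)}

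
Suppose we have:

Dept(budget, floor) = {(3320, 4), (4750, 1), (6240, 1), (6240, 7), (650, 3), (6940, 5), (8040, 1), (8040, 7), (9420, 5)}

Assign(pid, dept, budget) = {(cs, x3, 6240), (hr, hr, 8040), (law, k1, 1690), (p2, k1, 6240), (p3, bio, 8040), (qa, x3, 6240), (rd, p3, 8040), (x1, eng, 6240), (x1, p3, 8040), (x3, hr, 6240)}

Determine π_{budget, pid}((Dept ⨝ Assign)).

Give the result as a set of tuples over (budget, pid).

Dept ⋈ Assign (natural join on budget): {(6240, 1, cs, x3), (6240, 1, p2, k1), (6240, 1, qa, x3), (6240, 1, x1, eng), (6240, 1, x3, hr), (6240, 7, cs, x3), (6240, 7, p2, k1), (6240, 7, qa, x3), (6240, 7, x1, eng), (6240, 7, x3, hr), (8040, 1, hr, hr), (8040, 1, p3, bio), (8040, 1, rd, p3), (8040, 1, x1, p3), (8040, 7, hr, hr), (8040, 7, p3, bio), (8040, 7, rd, p3), (8040, 7, x1, p3)}
Projecting to budget, pid (9 duplicate(s) eliminated): {(6240, cs), (6240, p2), (6240, qa), (6240, x1), (6240, x3), (8040, hr), (8040, p3), (8040, rd), (8040, x1)}

{(6240, cs), (6240, p2), (6240, qa), (6240, x1), (6240, x3), (8040, hr), (8040, p3), (8040, rd), (8040, x1)}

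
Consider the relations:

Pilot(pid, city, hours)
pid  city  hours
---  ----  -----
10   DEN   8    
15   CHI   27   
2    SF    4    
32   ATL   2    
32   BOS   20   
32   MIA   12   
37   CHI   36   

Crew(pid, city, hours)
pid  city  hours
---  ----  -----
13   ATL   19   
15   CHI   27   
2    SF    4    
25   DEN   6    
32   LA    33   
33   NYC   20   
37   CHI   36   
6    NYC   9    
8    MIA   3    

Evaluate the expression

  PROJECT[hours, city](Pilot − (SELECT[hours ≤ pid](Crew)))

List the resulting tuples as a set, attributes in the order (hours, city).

{(12, MIA), (2, ATL), (20, BOS), (27, CHI), (4, SF), (8, DEN)}

Selection hours ≤ pid: {(25, DEN, 6), (33, NYC, 20), (37, CHI, 36), (8, MIA, 3)}
Set difference of the two operands is {(10, DEN, 8), (15, CHI, 27), (2, SF, 4), (32, ATL, 2), (32, BOS, 20), (32, MIA, 12)}.
π_{hours, city} gives {(12, MIA), (2, ATL), (20, BOS), (27, CHI), (4, SF), (8, DEN)}.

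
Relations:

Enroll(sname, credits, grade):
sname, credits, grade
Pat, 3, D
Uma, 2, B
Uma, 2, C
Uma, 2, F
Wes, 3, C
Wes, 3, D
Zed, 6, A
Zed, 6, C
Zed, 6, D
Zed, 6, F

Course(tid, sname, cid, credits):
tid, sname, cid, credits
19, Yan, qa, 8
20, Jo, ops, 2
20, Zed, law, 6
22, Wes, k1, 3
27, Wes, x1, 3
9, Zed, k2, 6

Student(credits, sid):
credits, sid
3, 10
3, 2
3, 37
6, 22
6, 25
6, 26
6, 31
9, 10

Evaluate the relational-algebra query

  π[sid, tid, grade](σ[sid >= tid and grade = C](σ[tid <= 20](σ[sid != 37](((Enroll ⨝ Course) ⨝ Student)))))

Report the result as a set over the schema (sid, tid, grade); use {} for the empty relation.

{(22, 20, C), (22, 9, C), (25, 20, C), (25, 9, C), (26, 20, C), (26, 9, C), (31, 20, C), (31, 9, C)}

Enroll ⋈ Course (natural join on sname, credits): {(Wes, 3, C, 22, k1), (Wes, 3, C, 27, x1), (Wes, 3, D, 22, k1), (Wes, 3, D, 27, x1), (Zed, 6, A, 20, law), (Zed, 6, A, 9, k2), (Zed, 6, C, 20, law), (Zed, 6, C, 9, k2), (Zed, 6, D, 20, law), (Zed, 6, D, 9, k2), (Zed, 6, F, 20, law), (Zed, 6, F, 9, k2)}
(Enroll ⨝ Course) ⋈ Student (natural join on credits): {(Wes, 3, C, 22, k1, 10), (Wes, 3, C, 22, k1, 2), (Wes, 3, C, 22, k1, 37), (Wes, 3, C, 27, x1, 10), (Wes, 3, C, 27, x1, 2), (Wes, 3, C, 27, x1, 37), (Wes, 3, D, 22, k1, 10), (Wes, 3, D, 22, k1, 2), (Wes, 3, D, 22, k1, 37), (Wes, 3, D, 27, x1, 10), (Wes, 3, D, 27, x1, 2), (Wes, 3, D, 27, x1, 37), (Zed, 6, A, 20, law, 22), (Zed, 6, A, 20, law, 25), (Zed, 6, A, 20, law, 26), (Zed, 6, A, 20, law, 31), (Zed, 6, A, 9, k2, 22), (Zed, 6, A, 9, k2, 25), (Zed, 6, A, 9, k2, 26), (Zed, 6, A, 9, k2, 31), (Zed, 6, C, 20, law, 22), (Zed, 6, C, 20, law, 25), (Zed, 6, C, 20, law, 26), (Zed, 6, C, 20, law, 31), (Zed, 6, C, 9, k2, 22), (Zed, 6, C, 9, k2, 25), (Zed, 6, C, 9, k2, 26), (Zed, 6, C, 9, k2, 31), (Zed, 6, D, 20, law, 22), (Zed, 6, D, 20, law, 25), (Zed, 6, D, 20, law, 26), (Zed, 6, D, 20, law, 31), (Zed, 6, D, 9, k2, 22), (Zed, 6, D, 9, k2, 25), (Zed, 6, D, 9, k2, 26), (Zed, 6, D, 9, k2, 31), (Zed, 6, F, 20, law, 22), (Zed, 6, F, 20, law, 25), (Zed, 6, F, 20, law, 26), (Zed, 6, F, 20, law, 31), (Zed, 6, F, 9, k2, 22), (Zed, 6, F, 9, k2, 25), (Zed, 6, F, 9, k2, 26), (Zed, 6, F, 9, k2, 31)}
Filtering on sid != 37 leaves {(Wes, 3, C, 22, k1, 10), (Wes, 3, C, 22, k1, 2), (Wes, 3, C, 27, x1, 10), (Wes, 3, C, 27, x1, 2), (Wes, 3, D, 22, k1, 10), (Wes, 3, D, 22, k1, 2), (Wes, 3, D, 27, x1, 10), (Wes, 3, D, 27, x1, 2), (Zed, 6, A, 20, law, 22), (Zed, 6, A, 20, law, 25), (Zed, 6, A, 20, law, 26), (Zed, 6, A, 20, law, 31), (Zed, 6, A, 9, k2, 22), (Zed, 6, A, 9, k2, 25), (Zed, 6, A, 9, k2, 26), (Zed, 6, A, 9, k2, 31), (Zed, 6, C, 20, law, 22), (Zed, 6, C, 20, law, 25), (Zed, 6, C, 20, law, 26), (Zed, 6, C, 20, law, 31), (Zed, 6, C, 9, k2, 22), (Zed, 6, C, 9, k2, 25), (Zed, 6, C, 9, k2, 26), (Zed, 6, C, 9, k2, 31), (Zed, 6, D, 20, law, 22), (Zed, 6, D, 20, law, 25), (Zed, 6, D, 20, law, 26), (Zed, 6, D, 20, law, 31), (Zed, 6, D, 9, k2, 22), (Zed, 6, D, 9, k2, 25), (Zed, 6, D, 9, k2, 26), (Zed, 6, D, 9, k2, 31), (Zed, 6, F, 20, law, 22), (Zed, 6, F, 20, law, 25), (Zed, 6, F, 20, law, 26), (Zed, 6, F, 20, law, 31), (Zed, 6, F, 9, k2, 22), (Zed, 6, F, 9, k2, 25), (Zed, 6, F, 9, k2, 26), (Zed, 6, F, 9, k2, 31)}.
Filtering on tid <= 20 leaves {(Zed, 6, A, 20, law, 22), (Zed, 6, A, 20, law, 25), (Zed, 6, A, 20, law, 26), (Zed, 6, A, 20, law, 31), (Zed, 6, A, 9, k2, 22), (Zed, 6, A, 9, k2, 25), (Zed, 6, A, 9, k2, 26), (Zed, 6, A, 9, k2, 31), (Zed, 6, C, 20, law, 22), (Zed, 6, C, 20, law, 25), (Zed, 6, C, 20, law, 26), (Zed, 6, C, 20, law, 31), (Zed, 6, C, 9, k2, 22), (Zed, 6, C, 9, k2, 25), (Zed, 6, C, 9, k2, 26), (Zed, 6, C, 9, k2, 31), (Zed, 6, D, 20, law, 22), (Zed, 6, D, 20, law, 25), (Zed, 6, D, 20, law, 26), (Zed, 6, D, 20, law, 31), (Zed, 6, D, 9, k2, 22), (Zed, 6, D, 9, k2, 25), (Zed, 6, D, 9, k2, 26), (Zed, 6, D, 9, k2, 31), (Zed, 6, F, 20, law, 22), (Zed, 6, F, 20, law, 25), (Zed, 6, F, 20, law, 26), (Zed, 6, F, 20, law, 31), (Zed, 6, F, 9, k2, 22), (Zed, 6, F, 9, k2, 25), (Zed, 6, F, 9, k2, 26), (Zed, 6, F, 9, k2, 31)}.
Filtering on sid >= tid and grade = C leaves {(Zed, 6, C, 20, law, 22), (Zed, 6, C, 20, law, 25), (Zed, 6, C, 20, law, 26), (Zed, 6, C, 20, law, 31), (Zed, 6, C, 9, k2, 22), (Zed, 6, C, 9, k2, 25), (Zed, 6, C, 9, k2, 26), (Zed, 6, C, 9, k2, 31)}.
Keep only column(s) sid, tid, grade: {(22, 20, C), (22, 9, C), (25, 20, C), (25, 9, C), (26, 20, C), (26, 9, C), (31, 20, C), (31, 9, C)}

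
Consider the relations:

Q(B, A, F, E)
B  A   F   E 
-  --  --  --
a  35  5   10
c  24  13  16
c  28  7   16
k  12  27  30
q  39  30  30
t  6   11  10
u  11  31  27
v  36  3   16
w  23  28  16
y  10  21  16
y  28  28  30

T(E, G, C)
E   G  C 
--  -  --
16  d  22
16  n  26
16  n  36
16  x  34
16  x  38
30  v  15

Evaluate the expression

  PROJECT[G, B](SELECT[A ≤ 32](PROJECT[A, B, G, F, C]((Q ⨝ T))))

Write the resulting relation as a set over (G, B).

{(d, c), (d, w), (d, y), (n, c), (n, w), (n, y), (v, k), (v, y), (x, c), (x, w), (x, y)}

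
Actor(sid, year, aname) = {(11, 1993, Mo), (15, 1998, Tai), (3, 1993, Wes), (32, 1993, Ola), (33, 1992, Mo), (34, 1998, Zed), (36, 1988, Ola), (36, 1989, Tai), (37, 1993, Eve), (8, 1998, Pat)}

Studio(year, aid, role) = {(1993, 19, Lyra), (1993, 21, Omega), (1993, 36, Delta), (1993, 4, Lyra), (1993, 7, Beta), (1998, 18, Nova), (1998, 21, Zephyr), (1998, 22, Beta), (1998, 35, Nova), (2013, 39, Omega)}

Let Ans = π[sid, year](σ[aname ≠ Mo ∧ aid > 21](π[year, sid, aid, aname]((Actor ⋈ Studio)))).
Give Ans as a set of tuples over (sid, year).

{(15, 1998), (3, 1993), (32, 1993), (34, 1998), (37, 1993), (8, 1998)}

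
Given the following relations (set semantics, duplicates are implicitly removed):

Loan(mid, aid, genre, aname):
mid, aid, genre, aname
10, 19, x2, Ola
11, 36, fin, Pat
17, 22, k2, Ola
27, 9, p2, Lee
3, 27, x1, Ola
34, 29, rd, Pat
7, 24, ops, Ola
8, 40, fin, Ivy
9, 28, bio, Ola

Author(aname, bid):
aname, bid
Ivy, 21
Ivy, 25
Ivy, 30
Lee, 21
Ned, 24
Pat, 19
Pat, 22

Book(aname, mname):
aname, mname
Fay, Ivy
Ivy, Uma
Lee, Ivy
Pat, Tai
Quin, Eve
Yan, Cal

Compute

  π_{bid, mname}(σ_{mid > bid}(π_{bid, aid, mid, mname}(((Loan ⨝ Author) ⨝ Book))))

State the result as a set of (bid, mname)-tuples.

{(19, Tai), (21, Ivy), (22, Tai)}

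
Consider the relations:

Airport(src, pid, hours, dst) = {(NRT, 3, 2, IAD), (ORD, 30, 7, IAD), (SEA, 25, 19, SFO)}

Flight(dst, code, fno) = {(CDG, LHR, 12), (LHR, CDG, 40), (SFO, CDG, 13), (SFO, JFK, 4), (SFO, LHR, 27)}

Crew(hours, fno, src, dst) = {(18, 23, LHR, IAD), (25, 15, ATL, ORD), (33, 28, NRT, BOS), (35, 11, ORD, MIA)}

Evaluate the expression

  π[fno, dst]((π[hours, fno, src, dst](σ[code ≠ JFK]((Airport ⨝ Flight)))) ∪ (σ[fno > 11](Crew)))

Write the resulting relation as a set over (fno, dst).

{(13, SFO), (15, ORD), (23, IAD), (27, SFO), (28, BOS)}

Airport ⋈ Flight (natural join on dst): {(SEA, 25, 19, SFO, CDG, 13), (SEA, 25, 19, SFO, JFK, 4), (SEA, 25, 19, SFO, LHR, 27)}
Filtering on code ≠ JFK leaves {(SEA, 25, 19, SFO, CDG, 13), (SEA, 25, 19, SFO, LHR, 27)}.
π_{hours, fno, src, dst} gives {(19, 13, SEA, SFO), (19, 27, SEA, SFO)}.
Filtering on fno > 11 leaves {(18, 23, LHR, IAD), (25, 15, ATL, ORD), (33, 28, NRT, BOS)}.
Taking the union: {(18, 23, LHR, IAD), (19, 13, SEA, SFO), (19, 27, SEA, SFO), (25, 15, ATL, ORD), (33, 28, NRT, BOS)}
π_{fno, dst} gives {(13, SFO), (15, ORD), (23, IAD), (27, SFO), (28, BOS)}.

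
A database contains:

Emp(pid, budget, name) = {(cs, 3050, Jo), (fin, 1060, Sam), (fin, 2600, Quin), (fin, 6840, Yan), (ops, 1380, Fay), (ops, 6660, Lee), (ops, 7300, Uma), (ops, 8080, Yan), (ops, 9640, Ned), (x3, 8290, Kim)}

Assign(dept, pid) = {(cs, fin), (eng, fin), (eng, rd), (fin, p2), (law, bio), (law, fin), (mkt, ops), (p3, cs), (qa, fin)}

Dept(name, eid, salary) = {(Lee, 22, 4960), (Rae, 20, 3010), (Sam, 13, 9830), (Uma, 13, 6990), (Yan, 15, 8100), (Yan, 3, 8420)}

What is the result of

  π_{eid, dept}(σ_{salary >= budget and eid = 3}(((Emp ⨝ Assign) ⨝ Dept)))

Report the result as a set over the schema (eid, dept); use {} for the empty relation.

{(3, cs), (3, eng), (3, law), (3, mkt), (3, qa)}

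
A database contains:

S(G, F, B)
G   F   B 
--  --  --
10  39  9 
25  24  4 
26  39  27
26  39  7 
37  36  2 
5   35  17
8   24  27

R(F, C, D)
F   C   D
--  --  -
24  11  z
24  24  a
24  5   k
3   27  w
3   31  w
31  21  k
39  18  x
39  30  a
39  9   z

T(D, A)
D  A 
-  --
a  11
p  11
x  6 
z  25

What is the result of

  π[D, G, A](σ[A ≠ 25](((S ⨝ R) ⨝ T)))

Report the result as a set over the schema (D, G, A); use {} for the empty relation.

Natural join on F: {(10, 39, 9, 18, x), (10, 39, 9, 30, a), (10, 39, 9, 9, z), (25, 24, 4, 11, z), (25, 24, 4, 24, a), (25, 24, 4, 5, k), (26, 39, 27, 18, x), (26, 39, 27, 30, a), (26, 39, 27, 9, z), (26, 39, 7, 18, x), (26, 39, 7, 30, a), (26, 39, 7, 9, z), (8, 24, 27, 11, z), (8, 24, 27, 24, a), (8, 24, 27, 5, k)}
Natural join on D: {(10, 39, 9, 18, x, 6), (10, 39, 9, 30, a, 11), (10, 39, 9, 9, z, 25), (25, 24, 4, 11, z, 25), (25, 24, 4, 24, a, 11), (26, 39, 27, 18, x, 6), (26, 39, 27, 30, a, 11), (26, 39, 27, 9, z, 25), (26, 39, 7, 18, x, 6), (26, 39, 7, 30, a, 11), (26, 39, 7, 9, z, 25), (8, 24, 27, 11, z, 25), (8, 24, 27, 24, a, 11)}
Filtering on A ≠ 25 leaves {(10, 39, 9, 18, x, 6), (10, 39, 9, 30, a, 11), (25, 24, 4, 24, a, 11), (26, 39, 27, 18, x, 6), (26, 39, 27, 30, a, 11), (26, 39, 7, 18, x, 6), (26, 39, 7, 30, a, 11), (8, 24, 27, 24, a, 11)}.
π[D, G, A]: project onto (D, G, A) (2 duplicate(s) eliminated) → {(a, 10, 11), (a, 25, 11), (a, 26, 11), (a, 8, 11), (x, 10, 6), (x, 26, 6)}

{(a, 10, 11), (a, 25, 11), (a, 26, 11), (a, 8, 11), (x, 10, 6), (x, 26, 6)}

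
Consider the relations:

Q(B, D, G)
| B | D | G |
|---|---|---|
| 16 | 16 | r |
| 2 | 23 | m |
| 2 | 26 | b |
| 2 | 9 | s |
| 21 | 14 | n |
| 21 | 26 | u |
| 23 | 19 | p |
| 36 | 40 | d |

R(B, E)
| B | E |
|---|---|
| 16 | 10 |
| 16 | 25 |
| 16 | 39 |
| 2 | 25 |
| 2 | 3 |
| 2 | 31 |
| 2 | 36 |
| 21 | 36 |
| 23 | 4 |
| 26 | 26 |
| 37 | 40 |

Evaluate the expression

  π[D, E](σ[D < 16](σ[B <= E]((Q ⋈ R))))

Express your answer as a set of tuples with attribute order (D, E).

{(14, 36), (9, 25), (9, 3), (9, 31), (9, 36)}

Q ⋈ R (natural join on B): {(16, 16, r, 10), (16, 16, r, 25), (16, 16, r, 39), (2, 23, m, 25), (2, 23, m, 3), (2, 23, m, 31), (2, 23, m, 36), (2, 26, b, 25), (2, 26, b, 3), (2, 26, b, 31), (2, 26, b, 36), (2, 9, s, 25), (2, 9, s, 3), (2, 9, s, 31), (2, 9, s, 36), (21, 14, n, 36), (21, 26, u, 36), (23, 19, p, 4)}
Apply σ_{B <= E}; surviving tuples: {(16, 16, r, 25), (16, 16, r, 39), (2, 23, m, 25), (2, 23, m, 3), (2, 23, m, 31), (2, 23, m, 36), (2, 26, b, 25), (2, 26, b, 3), (2, 26, b, 31), (2, 26, b, 36), (2, 9, s, 25), (2, 9, s, 3), (2, 9, s, 31), (2, 9, s, 36), (21, 14, n, 36), (21, 26, u, 36)}
Apply σ_{D < 16}; surviving tuples: {(2, 9, s, 25), (2, 9, s, 3), (2, 9, s, 31), (2, 9, s, 36), (21, 14, n, 36)}
π[D, E]: project onto (D, E) → {(14, 36), (9, 25), (9, 3), (9, 31), (9, 36)}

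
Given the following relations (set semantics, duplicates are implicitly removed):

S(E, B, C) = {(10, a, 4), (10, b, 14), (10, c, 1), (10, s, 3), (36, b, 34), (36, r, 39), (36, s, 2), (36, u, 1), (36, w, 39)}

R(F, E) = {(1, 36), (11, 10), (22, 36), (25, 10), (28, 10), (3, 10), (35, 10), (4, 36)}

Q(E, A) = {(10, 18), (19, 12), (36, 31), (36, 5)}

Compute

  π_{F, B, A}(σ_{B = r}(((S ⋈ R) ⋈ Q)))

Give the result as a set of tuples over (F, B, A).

{(1, r, 31), (1, r, 5), (22, r, 31), (22, r, 5), (4, r, 31), (4, r, 5)}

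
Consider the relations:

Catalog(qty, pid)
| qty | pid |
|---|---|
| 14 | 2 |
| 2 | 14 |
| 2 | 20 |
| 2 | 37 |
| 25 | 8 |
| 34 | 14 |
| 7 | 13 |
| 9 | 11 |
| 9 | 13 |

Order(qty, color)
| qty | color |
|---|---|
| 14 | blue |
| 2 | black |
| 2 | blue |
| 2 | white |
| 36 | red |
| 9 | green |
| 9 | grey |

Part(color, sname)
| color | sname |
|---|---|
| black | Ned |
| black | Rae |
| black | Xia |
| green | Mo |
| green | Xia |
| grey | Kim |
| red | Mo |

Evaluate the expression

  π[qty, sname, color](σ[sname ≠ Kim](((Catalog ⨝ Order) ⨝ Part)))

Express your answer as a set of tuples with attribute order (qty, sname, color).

Joining Catalog and Order on qty yields {(14, 2, blue), (2, 14, black), (2, 14, blue), (2, 14, white), (2, 20, black), (2, 20, blue), (2, 20, white), (2, 37, black), (2, 37, blue), (2, 37, white), (9, 11, green), (9, 11, grey), (9, 13, green), (9, 13, grey)}.
Joining (Catalog ⨝ Order) and Part on color yields {(2, 14, black, Ned), (2, 14, black, Rae), (2, 14, black, Xia), (2, 20, black, Ned), (2, 20, black, Rae), (2, 20, black, Xia), (2, 37, black, Ned), (2, 37, black, Rae), (2, 37, black, Xia), (9, 11, green, Mo), (9, 11, green, Xia), (9, 11, grey, Kim), (9, 13, green, Mo), (9, 13, green, Xia), (9, 13, grey, Kim)}.
Apply σ_{sname ≠ Kim}; surviving tuples: {(2, 14, black, Ned), (2, 14, black, Rae), (2, 14, black, Xia), (2, 20, black, Ned), (2, 20, black, Rae), (2, 20, black, Xia), (2, 37, black, Ned), (2, 37, black, Rae), (2, 37, black, Xia), (9, 11, green, Mo), (9, 11, green, Xia), (9, 13, green, Mo), (9, 13, green, Xia)}
π[qty, sname, color]: project onto (qty, sname, color) (8 duplicate(s) eliminated) → {(2, Ned, black), (2, Rae, black), (2, Xia, black), (9, Mo, green), (9, Xia, green)}

{(2, Ned, black), (2, Rae, black), (2, Xia, black), (9, Mo, green), (9, Xia, green)}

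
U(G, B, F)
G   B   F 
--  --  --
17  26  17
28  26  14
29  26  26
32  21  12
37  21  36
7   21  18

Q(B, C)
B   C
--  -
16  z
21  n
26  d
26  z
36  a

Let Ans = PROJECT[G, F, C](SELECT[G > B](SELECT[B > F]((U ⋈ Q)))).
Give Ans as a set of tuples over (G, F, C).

{(28, 14, d), (28, 14, z), (32, 12, n)}

Natural join on B: {(17, 26, 17, d), (17, 26, 17, z), (28, 26, 14, d), (28, 26, 14, z), (29, 26, 26, d), (29, 26, 26, z), (32, 21, 12, n), (37, 21, 36, n), (7, 21, 18, n)}
Apply σ_{B > F}; surviving tuples: {(17, 26, 17, d), (17, 26, 17, z), (28, 26, 14, d), (28, 26, 14, z), (32, 21, 12, n), (7, 21, 18, n)}
Apply σ_{G > B}; surviving tuples: {(28, 26, 14, d), (28, 26, 14, z), (32, 21, 12, n)}
Projecting to G, F, C: {(28, 14, d), (28, 14, z), (32, 12, n)}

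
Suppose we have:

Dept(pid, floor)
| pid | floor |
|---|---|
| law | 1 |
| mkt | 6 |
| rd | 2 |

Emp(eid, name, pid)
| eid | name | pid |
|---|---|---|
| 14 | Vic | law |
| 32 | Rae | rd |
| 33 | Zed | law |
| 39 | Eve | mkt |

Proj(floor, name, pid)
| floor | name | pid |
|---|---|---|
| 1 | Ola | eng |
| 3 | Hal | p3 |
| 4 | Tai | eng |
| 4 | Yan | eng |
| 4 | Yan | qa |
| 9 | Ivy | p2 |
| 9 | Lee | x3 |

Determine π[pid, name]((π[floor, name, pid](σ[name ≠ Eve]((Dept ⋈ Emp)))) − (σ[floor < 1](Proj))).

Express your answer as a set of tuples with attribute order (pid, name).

{(law, Vic), (law, Zed), (rd, Rae)}

Natural join on pid: {(law, 1, 14, Vic), (law, 1, 33, Zed), (mkt, 6, 39, Eve), (rd, 2, 32, Rae)}
σ[name ≠ Eve]: keep tuples satisfying name ≠ Eve → {(law, 1, 14, Vic), (law, 1, 33, Zed), (rd, 2, 32, Rae)}
Keep only column(s) floor, name, pid: {(1, Vic, law), (1, Zed, law), (2, Rae, rd)}
σ[floor < 1]: keep tuples satisfying floor < 1 → {}
Difference: {(1, Vic, law), (1, Zed, law), (2, Rae, rd)} with {} → {(1, Vic, law), (1, Zed, law), (2, Rae, rd)}
Keep only column(s) pid, name: {(law, Vic), (law, Zed), (rd, Rae)}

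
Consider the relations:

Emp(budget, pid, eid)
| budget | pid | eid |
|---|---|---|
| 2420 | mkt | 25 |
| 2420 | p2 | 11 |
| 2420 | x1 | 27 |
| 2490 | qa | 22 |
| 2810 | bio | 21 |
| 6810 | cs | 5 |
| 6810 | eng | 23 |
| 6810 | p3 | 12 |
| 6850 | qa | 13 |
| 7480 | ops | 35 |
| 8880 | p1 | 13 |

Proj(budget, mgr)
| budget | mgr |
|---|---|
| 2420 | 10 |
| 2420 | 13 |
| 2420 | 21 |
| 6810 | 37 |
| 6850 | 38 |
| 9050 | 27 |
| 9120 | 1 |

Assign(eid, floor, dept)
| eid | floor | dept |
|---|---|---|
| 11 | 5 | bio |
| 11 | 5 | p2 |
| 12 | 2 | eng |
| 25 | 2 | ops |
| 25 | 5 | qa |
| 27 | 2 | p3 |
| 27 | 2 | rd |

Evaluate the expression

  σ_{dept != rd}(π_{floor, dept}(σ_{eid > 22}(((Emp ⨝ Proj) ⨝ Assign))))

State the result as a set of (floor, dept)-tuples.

Natural join on budget: {(2420, mkt, 25, 10), (2420, mkt, 25, 13), (2420, mkt, 25, 21), (2420, p2, 11, 10), (2420, p2, 11, 13), (2420, p2, 11, 21), (2420, x1, 27, 10), (2420, x1, 27, 13), (2420, x1, 27, 21), (6810, cs, 5, 37), (6810, eng, 23, 37), (6810, p3, 12, 37), (6850, qa, 13, 38)}
Natural join on eid: {(2420, mkt, 25, 10, 2, ops), (2420, mkt, 25, 10, 5, qa), (2420, mkt, 25, 13, 2, ops), (2420, mkt, 25, 13, 5, qa), (2420, mkt, 25, 21, 2, ops), (2420, mkt, 25, 21, 5, qa), (2420, p2, 11, 10, 5, bio), (2420, p2, 11, 10, 5, p2), (2420, p2, 11, 13, 5, bio), (2420, p2, 11, 13, 5, p2), (2420, p2, 11, 21, 5, bio), (2420, p2, 11, 21, 5, p2), (2420, x1, 27, 10, 2, p3), (2420, x1, 27, 10, 2, rd), (2420, x1, 27, 13, 2, p3), (2420, x1, 27, 13, 2, rd), (2420, x1, 27, 21, 2, p3), (2420, x1, 27, 21, 2, rd), (6810, p3, 12, 37, 2, eng)}
Selection eid > 22: {(2420, mkt, 25, 10, 2, ops), (2420, mkt, 25, 10, 5, qa), (2420, mkt, 25, 13, 2, ops), (2420, mkt, 25, 13, 5, qa), (2420, mkt, 25, 21, 2, ops), (2420, mkt, 25, 21, 5, qa), (2420, x1, 27, 10, 2, p3), (2420, x1, 27, 10, 2, rd), (2420, x1, 27, 13, 2, p3), (2420, x1, 27, 13, 2, rd), (2420, x1, 27, 21, 2, p3), (2420, x1, 27, 21, 2, rd)}
Keep only column(s) floor, dept (8 duplicate(s) eliminated): {(2, ops), (2, p3), (2, rd), (5, qa)}
Selection dept != rd: {(2, ops), (2, p3), (5, qa)}

{(2, ops), (2, p3), (5, qa)}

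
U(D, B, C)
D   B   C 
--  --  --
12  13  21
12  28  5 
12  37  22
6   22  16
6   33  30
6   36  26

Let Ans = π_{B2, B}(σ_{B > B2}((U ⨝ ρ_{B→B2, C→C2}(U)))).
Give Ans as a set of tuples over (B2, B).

{(13, 28), (13, 37), (22, 33), (22, 36), (28, 37), (33, 36)}

ρ[B→B2, C→C2]: schema becomes (D, B2, C2); tuples unchanged.
U ⋈ ρ_{B→B2, C→C2}(U) (natural join on D): {(12, 13, 21, 13, 21), (12, 13, 21, 28, 5), (12, 13, 21, 37, 22), (12, 28, 5, 13, 21), (12, 28, 5, 28, 5), (12, 28, 5, 37, 22), (12, 37, 22, 13, 21), (12, 37, 22, 28, 5), (12, 37, 22, 37, 22), (6, 22, 16, 22, 16), (6, 22, 16, 33, 30), (6, 22, 16, 36, 26), (6, 33, 30, 22, 16), (6, 33, 30, 33, 30), (6, 33, 30, 36, 26), (6, 36, 26, 22, 16), (6, 36, 26, 33, 30), (6, 36, 26, 36, 26)}
Filtering on B > B2 leaves {(12, 28, 5, 13, 21), (12, 37, 22, 13, 21), (12, 37, 22, 28, 5), (6, 33, 30, 22, 16), (6, 36, 26, 22, 16), (6, 36, 26, 33, 30)}.
π_{B2, B} gives {(13, 28), (13, 37), (22, 33), (22, 36), (28, 37), (33, 36)}.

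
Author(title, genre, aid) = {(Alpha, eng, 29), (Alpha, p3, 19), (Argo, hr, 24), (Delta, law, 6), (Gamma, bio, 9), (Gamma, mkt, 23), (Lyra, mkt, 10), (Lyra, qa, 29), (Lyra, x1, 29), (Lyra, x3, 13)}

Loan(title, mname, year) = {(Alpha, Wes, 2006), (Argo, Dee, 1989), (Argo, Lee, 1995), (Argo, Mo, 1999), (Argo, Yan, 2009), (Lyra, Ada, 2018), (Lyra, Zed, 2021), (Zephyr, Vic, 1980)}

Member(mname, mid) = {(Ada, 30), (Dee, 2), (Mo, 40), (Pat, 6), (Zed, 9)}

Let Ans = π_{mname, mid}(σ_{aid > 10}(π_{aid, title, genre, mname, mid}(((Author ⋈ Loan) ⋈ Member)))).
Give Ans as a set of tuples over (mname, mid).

Joining Author and Loan on title yields {(Alpha, eng, 29, Wes, 2006), (Alpha, p3, 19, Wes, 2006), (Argo, hr, 24, Dee, 1989), (Argo, hr, 24, Lee, 1995), (Argo, hr, 24, Mo, 1999), (Argo, hr, 24, Yan, 2009), (Lyra, mkt, 10, Ada, 2018), (Lyra, mkt, 10, Zed, 2021), (Lyra, qa, 29, Ada, 2018), (Lyra, qa, 29, Zed, 2021), (Lyra, x1, 29, Ada, 2018), (Lyra, x1, 29, Zed, 2021), (Lyra, x3, 13, Ada, 2018), (Lyra, x3, 13, Zed, 2021)}.
Joining (Author ⋈ Loan) and Member on mname yields {(Argo, hr, 24, Dee, 1989, 2), (Argo, hr, 24, Mo, 1999, 40), (Lyra, mkt, 10, Ada, 2018, 30), (Lyra, mkt, 10, Zed, 2021, 9), (Lyra, qa, 29, Ada, 2018, 30), (Lyra, qa, 29, Zed, 2021, 9), (Lyra, x1, 29, Ada, 2018, 30), (Lyra, x1, 29, Zed, 2021, 9), (Lyra, x3, 13, Ada, 2018, 30), (Lyra, x3, 13, Zed, 2021, 9)}.
Projecting to aid, title, genre, mname, mid: {(10, Lyra, mkt, Ada, 30), (10, Lyra, mkt, Zed, 9), (13, Lyra, x3, Ada, 30), (13, Lyra, x3, Zed, 9), (24, Argo, hr, Dee, 2), (24, Argo, hr, Mo, 40), (29, Lyra, qa, Ada, 30), (29, Lyra, qa, Zed, 9), (29, Lyra, x1, Ada, 30), (29, Lyra, x1, Zed, 9)}
Selection aid > 10: {(13, Lyra, x3, Ada, 30), (13, Lyra, x3, Zed, 9), (24, Argo, hr, Dee, 2), (24, Argo, hr, Mo, 40), (29, Lyra, qa, Ada, 30), (29, Lyra, qa, Zed, 9), (29, Lyra, x1, Ada, 30), (29, Lyra, x1, Zed, 9)}
Projecting to mname, mid (4 duplicate(s) eliminated): {(Ada, 30), (Dee, 2), (Mo, 40), (Zed, 9)}

{(Ada, 30), (Dee, 2), (Mo, 40), (Zed, 9)}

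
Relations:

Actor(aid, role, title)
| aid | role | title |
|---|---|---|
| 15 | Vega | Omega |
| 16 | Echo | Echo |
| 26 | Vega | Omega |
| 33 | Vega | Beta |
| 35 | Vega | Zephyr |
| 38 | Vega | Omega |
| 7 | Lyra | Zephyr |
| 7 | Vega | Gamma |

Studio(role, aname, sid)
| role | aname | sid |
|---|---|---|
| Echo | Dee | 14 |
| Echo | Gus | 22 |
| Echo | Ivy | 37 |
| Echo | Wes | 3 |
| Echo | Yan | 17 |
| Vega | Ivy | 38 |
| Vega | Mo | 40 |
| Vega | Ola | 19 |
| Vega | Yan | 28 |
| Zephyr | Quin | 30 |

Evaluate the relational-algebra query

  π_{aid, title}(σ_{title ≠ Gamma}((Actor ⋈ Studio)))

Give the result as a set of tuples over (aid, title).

{(15, Omega), (16, Echo), (26, Omega), (33, Beta), (35, Zephyr), (38, Omega)}

Actor ⋈ Studio (natural join on role): {(15, Vega, Omega, Ivy, 38), (15, Vega, Omega, Mo, 40), (15, Vega, Omega, Ola, 19), (15, Vega, Omega, Yan, 28), (16, Echo, Echo, Dee, 14), (16, Echo, Echo, Gus, 22), (16, Echo, Echo, Ivy, 37), (16, Echo, Echo, Wes, 3), (16, Echo, Echo, Yan, 17), (26, Vega, Omega, Ivy, 38), (26, Vega, Omega, Mo, 40), (26, Vega, Omega, Ola, 19), (26, Vega, Omega, Yan, 28), (33, Vega, Beta, Ivy, 38), (33, Vega, Beta, Mo, 40), (33, Vega, Beta, Ola, 19), (33, Vega, Beta, Yan, 28), (35, Vega, Zephyr, Ivy, 38), (35, Vega, Zephyr, Mo, 40), (35, Vega, Zephyr, Ola, 19), (35, Vega, Zephyr, Yan, 28), (38, Vega, Omega, Ivy, 38), (38, Vega, Omega, Mo, 40), (38, Vega, Omega, Ola, 19), (38, Vega, Omega, Yan, 28), (7, Vega, Gamma, Ivy, 38), (7, Vega, Gamma, Mo, 40), (7, Vega, Gamma, Ola, 19), (7, Vega, Gamma, Yan, 28)}
Filtering on title ≠ Gamma leaves {(15, Vega, Omega, Ivy, 38), (15, Vega, Omega, Mo, 40), (15, Vega, Omega, Ola, 19), (15, Vega, Omega, Yan, 28), (16, Echo, Echo, Dee, 14), (16, Echo, Echo, Gus, 22), (16, Echo, Echo, Ivy, 37), (16, Echo, Echo, Wes, 3), (16, Echo, Echo, Yan, 17), (26, Vega, Omega, Ivy, 38), (26, Vega, Omega, Mo, 40), (26, Vega, Omega, Ola, 19), (26, Vega, Omega, Yan, 28), (33, Vega, Beta, Ivy, 38), (33, Vega, Beta, Mo, 40), (33, Vega, Beta, Ola, 19), (33, Vega, Beta, Yan, 28), (35, Vega, Zephyr, Ivy, 38), (35, Vega, Zephyr, Mo, 40), (35, Vega, Zephyr, Ola, 19), (35, Vega, Zephyr, Yan, 28), (38, Vega, Omega, Ivy, 38), (38, Vega, Omega, Mo, 40), (38, Vega, Omega, Ola, 19), (38, Vega, Omega, Yan, 28)}.
π_{aid, title} gives {(15, Omega), (16, Echo), (26, Omega), (33, Beta), (35, Zephyr), (38, Omega)} (19 duplicate(s) eliminated).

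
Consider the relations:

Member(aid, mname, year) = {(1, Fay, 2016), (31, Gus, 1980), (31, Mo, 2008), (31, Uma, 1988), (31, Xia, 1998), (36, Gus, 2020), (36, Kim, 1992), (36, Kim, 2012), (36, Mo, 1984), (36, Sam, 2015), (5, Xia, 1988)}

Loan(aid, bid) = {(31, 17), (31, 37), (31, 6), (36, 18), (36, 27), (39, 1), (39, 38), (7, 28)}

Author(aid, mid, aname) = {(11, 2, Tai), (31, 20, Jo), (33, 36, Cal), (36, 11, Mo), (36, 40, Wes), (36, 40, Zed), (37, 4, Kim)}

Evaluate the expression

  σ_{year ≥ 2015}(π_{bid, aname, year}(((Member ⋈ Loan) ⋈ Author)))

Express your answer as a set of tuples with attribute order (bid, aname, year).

Member ⋈ Loan (natural join on aid): {(31, Gus, 1980, 17), (31, Gus, 1980, 37), (31, Gus, 1980, 6), (31, Mo, 2008, 17), (31, Mo, 2008, 37), (31, Mo, 2008, 6), (31, Uma, 1988, 17), (31, Uma, 1988, 37), (31, Uma, 1988, 6), (31, Xia, 1998, 17), (31, Xia, 1998, 37), (31, Xia, 1998, 6), (36, Gus, 2020, 18), (36, Gus, 2020, 27), (36, Kim, 1992, 18), (36, Kim, 1992, 27), (36, Kim, 2012, 18), (36, Kim, 2012, 27), (36, Mo, 1984, 18), (36, Mo, 1984, 27), (36, Sam, 2015, 18), (36, Sam, 2015, 27)}
(Member ⋈ Loan) ⋈ Author (natural join on aid): {(31, Gus, 1980, 17, 20, Jo), (31, Gus, 1980, 37, 20, Jo), (31, Gus, 1980, 6, 20, Jo), (31, Mo, 2008, 17, 20, Jo), (31, Mo, 2008, 37, 20, Jo), (31, Mo, 2008, 6, 20, Jo), (31, Uma, 1988, 17, 20, Jo), (31, Uma, 1988, 37, 20, Jo), (31, Uma, 1988, 6, 20, Jo), (31, Xia, 1998, 17, 20, Jo), (31, Xia, 1998, 37, 20, Jo), (31, Xia, 1998, 6, 20, Jo), (36, Gus, 2020, 18, 11, Mo), (36, Gus, 2020, 18, 40, Wes), (36, Gus, 2020, 18, 40, Zed), (36, Gus, 2020, 27, 11, Mo), (36, Gus, 2020, 27, 40, Wes), (36, Gus, 2020, 27, 40, Zed), (36, Kim, 1992, 18, 11, Mo), (36, Kim, 1992, 18, 40, Wes), (36, Kim, 1992, 18, 40, Zed), (36, Kim, 1992, 27, 11, Mo), (36, Kim, 1992, 27, 40, Wes), (36, Kim, 1992, 27, 40, Zed), (36, Kim, 2012, 18, 11, Mo), (36, Kim, 2012, 18, 40, Wes), (36, Kim, 2012, 18, 40, Zed), (36, Kim, 2012, 27, 11, Mo), (36, Kim, 2012, 27, 40, Wes), (36, Kim, 2012, 27, 40, Zed), (36, Mo, 1984, 18, 11, Mo), (36, Mo, 1984, 18, 40, Wes), (36, Mo, 1984, 18, 40, Zed), (36, Mo, 1984, 27, 11, Mo), (36, Mo, 1984, 27, 40, Wes), (36, Mo, 1984, 27, 40, Zed), (36, Sam, 2015, 18, 11, Mo), (36, Sam, 2015, 18, 40, Wes), (36, Sam, 2015, 18, 40, Zed), (36, Sam, 2015, 27, 11, Mo), (36, Sam, 2015, 27, 40, Wes), (36, Sam, 2015, 27, 40, Zed)}
π[bid, aname, year]: project onto (bid, aname, year) → {(17, Jo, 1980), (17, Jo, 1988), (17, Jo, 1998), (17, Jo, 2008), (18, Mo, 1984), (18, Mo, 1992), (18, Mo, 2012), (18, Mo, 2015), (18, Mo, 2020), (18, Wes, 1984), (18, Wes, 1992), (18, Wes, 2012), (18, Wes, 2015), (18, Wes, 2020), (18, Zed, 1984), (18, Zed, 1992), (18, Zed, 2012), (18, Zed, 2015), (18, Zed, 2020), (27, Mo, 1984), (27, Mo, 1992), (27, Mo, 2012), (27, Mo, 2015), (27, Mo, 2020), (27, Wes, 1984), (27, Wes, 1992), (27, Wes, 2012), (27, Wes, 2015), (27, Wes, 2020), (27, Zed, 1984), (27, Zed, 1992), (27, Zed, 2012), (27, Zed, 2015), (27, Zed, 2020), (37, Jo, 1980), (37, Jo, 1988), (37, Jo, 1998), (37, Jo, 2008), (6, Jo, 1980), (6, Jo, 1988), (6, Jo, 1998), (6, Jo, 2008)}
σ[year ≥ 2015]: keep tuples satisfying year ≥ 2015 → {(18, Mo, 2015), (18, Mo, 2020), (18, Wes, 2015), (18, Wes, 2020), (18, Zed, 2015), (18, Zed, 2020), (27, Mo, 2015), (27, Mo, 2020), (27, Wes, 2015), (27, Wes, 2020), (27, Zed, 2015), (27, Zed, 2020)}

{(18, Mo, 2015), (18, Mo, 2020), (18, Wes, 2015), (18, Wes, 2020), (18, Zed, 2015), (18, Zed, 2020), (27, Mo, 2015), (27, Mo, 2020), (27, Wes, 2015), (27, Wes, 2020), (27, Zed, 2015), (27, Zed, 2020)}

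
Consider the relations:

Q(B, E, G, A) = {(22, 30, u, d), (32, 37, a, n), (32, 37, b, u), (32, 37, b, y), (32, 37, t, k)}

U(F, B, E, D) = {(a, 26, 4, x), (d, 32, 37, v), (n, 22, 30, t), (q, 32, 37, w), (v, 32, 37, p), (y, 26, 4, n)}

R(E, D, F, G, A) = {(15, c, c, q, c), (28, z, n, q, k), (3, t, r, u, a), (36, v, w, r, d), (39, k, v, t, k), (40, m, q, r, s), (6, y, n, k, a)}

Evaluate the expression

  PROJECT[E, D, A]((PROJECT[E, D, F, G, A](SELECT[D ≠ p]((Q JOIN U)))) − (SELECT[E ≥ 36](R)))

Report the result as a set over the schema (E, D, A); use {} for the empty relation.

{(30, t, d), (37, v, k), (37, v, n), (37, v, u), (37, v, y), (37, w, k), (37, w, n), (37, w, u), (37, w, y)}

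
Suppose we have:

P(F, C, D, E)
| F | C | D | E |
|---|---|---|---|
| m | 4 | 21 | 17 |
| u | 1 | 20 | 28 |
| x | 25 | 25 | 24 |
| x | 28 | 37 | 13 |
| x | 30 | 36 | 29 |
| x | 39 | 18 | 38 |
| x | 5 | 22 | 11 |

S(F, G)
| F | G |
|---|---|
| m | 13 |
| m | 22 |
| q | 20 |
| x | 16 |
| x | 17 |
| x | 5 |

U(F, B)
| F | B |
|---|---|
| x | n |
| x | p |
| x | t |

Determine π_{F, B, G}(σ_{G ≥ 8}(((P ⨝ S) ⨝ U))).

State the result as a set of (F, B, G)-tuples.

{(x, n, 16), (x, n, 17), (x, p, 16), (x, p, 17), (x, t, 16), (x, t, 17)}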